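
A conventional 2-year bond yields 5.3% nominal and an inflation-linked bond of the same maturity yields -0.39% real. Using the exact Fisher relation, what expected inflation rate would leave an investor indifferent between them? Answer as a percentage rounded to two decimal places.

5.71%

(1 + π) = (1 + i)/(1 + r) = 1.05300 / 0.99610 = 1.057123
Break-even inflation = 1.057123 − 1 → 5.71%.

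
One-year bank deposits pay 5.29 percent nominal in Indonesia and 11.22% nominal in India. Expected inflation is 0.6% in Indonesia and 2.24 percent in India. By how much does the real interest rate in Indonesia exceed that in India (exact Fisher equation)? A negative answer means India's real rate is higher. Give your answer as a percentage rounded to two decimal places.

-4.12%

Indonesia: (1 + 0.0529)/(1 + 0.0060) − 1 = 4.6620%
India: (1 + 0.1122)/(1 + 0.0224) − 1 = 8.7833%
Differential = 4.6620% − 8.7833% = -4.1212% → -4.12%.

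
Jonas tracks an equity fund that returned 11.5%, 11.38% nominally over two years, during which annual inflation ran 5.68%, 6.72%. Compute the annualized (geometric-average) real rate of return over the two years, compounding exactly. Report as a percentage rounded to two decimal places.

4.94%

Compound the nominal returns: 1.1150 × 1.1138 = 1.24188700.
Compound inflation: 1.0568 × 1.0672 = 1.12781696.
Deflate: 1.24188700 / 1.12781696 = 1.10114233.
Annualized real rate = 1.10114233^(1/2) − 1 = 4.9353% → 4.94%.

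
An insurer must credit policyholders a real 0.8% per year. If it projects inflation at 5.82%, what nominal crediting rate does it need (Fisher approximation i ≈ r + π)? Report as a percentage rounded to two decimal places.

6.62%

i ≈ r + π = 0.8% + 5.82% = 6.62%.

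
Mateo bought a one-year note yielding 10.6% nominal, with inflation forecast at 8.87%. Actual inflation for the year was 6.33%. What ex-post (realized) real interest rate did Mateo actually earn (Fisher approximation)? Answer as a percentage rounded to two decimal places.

4.27%

Ex-post: 10.6% − 6.33% = 4.270%
So the realized real rate is 4.27%.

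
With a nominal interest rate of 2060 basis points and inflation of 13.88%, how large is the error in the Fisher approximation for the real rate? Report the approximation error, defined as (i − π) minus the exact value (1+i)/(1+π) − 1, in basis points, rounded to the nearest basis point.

Approximate: r ≈ 20.600% − 13.880% = 6.7200%
Exact: (1 + 0.2060)/(1 + 0.1388) − 1 = 5.9009%
Error = 6.7200% − 5.9009% = 0.8191% → 82 basis points.

82 basis points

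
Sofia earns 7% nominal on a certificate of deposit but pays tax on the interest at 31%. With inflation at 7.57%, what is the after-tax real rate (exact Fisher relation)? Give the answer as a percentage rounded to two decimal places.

After-tax nominal return = 7% × (1 − 0.31) = 4.8300%.
1 + r = 1.04830 / 1.07570 = 0.974528
After-tax real rate = 0.974528 − 1 → -2.55%.

-2.55%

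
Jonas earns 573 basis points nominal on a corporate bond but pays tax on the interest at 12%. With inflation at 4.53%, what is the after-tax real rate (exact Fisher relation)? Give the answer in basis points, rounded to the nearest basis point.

49 basis points

After-tax nominal return = 5.73% × (1 − 0.12) = 5.0424%.
1 + r = 1.050424 / 1.04530 = 1.004902
After-tax real rate = 1.004902 − 1 → 49 basis points.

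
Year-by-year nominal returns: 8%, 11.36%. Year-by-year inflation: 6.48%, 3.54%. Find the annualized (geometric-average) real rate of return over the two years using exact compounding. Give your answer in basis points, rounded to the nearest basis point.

445 basis points

Nominal growth factor = 1.0800 × 1.1136 = 1.20268800
Price-level growth factor = 1.0648 × 1.0354 = 1.10249392
Real growth factor = 1.20268800 / 1.10249392 = 1.09087949
Annualized real rate = 1.09087949^(1/2) − 1 = 4.4452% → 445 basis points.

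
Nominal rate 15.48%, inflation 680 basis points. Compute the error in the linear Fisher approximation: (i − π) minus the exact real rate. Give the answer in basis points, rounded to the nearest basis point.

Approximate: r ≈ 15.480% − 6.800% = 8.6800%
Exact: (1 + 0.1548)/(1 + 0.0680) − 1 = 8.1273%
Error = 8.6800% − 8.1273% = 0.5527% → 55 basis points.

55 basis points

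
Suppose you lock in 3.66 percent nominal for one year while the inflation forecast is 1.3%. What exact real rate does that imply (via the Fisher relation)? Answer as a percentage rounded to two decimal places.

By the Fisher relation, 1 + r = (1 + i)/(1 + π).
1 + r = 1.03660 / 1.01300 = 1.023297
r = 1.023297 − 1 = 2.3297%, i.e. 2.33%.

2.33%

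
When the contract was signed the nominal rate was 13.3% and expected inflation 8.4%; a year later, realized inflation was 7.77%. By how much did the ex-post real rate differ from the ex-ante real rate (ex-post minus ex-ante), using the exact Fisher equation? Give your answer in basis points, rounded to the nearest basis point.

61 basis points

Ex-ante: (1 + 0.1330)/(1 + 0.0840) − 1 = 4.5203%
Ex-post: (1 + 0.1330)/(1 + 0.0777) − 1 = 5.1313%
Difference (ex-post − ex-ante) = 0.6110% → 61 basis points.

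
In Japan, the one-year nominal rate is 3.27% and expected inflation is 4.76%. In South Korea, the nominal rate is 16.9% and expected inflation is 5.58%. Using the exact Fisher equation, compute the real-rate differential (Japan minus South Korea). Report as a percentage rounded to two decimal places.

-12.14%

Japan: (1 + 0.0327)/(1 + 0.0476) − 1 = -1.4223%
South Korea: (1 + 0.1690)/(1 + 0.0558) − 1 = 10.7217%
Differential = -1.4223% − 10.7217% = -12.1440% → -12.14%.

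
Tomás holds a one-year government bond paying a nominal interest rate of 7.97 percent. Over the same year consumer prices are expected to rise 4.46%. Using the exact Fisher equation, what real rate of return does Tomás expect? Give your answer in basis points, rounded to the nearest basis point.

By the Fisher equation, 1 + r = (1 + i)/(1 + π).
1 + r = 1.07970 / 1.04460 = 1.033601
r = 1.033601 − 1 = 3.3601%, i.e. 336 basis points.

336 basis points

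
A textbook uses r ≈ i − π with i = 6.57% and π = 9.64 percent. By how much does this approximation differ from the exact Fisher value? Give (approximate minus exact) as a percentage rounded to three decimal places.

-0.270%

Approximate: r ≈ 6.570% − 9.640% = -3.0700%
Exact: (1 + 0.0657)/(1 + 0.0964) − 1 = -2.8001%
Error = -3.0700% − (-2.8001%) = -0.2699% → -0.270%.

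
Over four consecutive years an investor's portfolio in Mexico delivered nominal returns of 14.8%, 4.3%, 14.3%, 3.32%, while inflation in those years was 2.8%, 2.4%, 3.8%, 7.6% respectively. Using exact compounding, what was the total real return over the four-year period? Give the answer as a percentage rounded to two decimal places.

20.27%

Compound the nominal returns: 1.1480 × 1.0430 × 1.1430 × 1.0332 = 1.414024.
Compound inflation: 1.0280 × 1.0240 × 1.0380 × 1.0760 = 1.175717.
Deflate: 1.414024 / 1.175717 = 1.202691.
Total real return = 1.202691 − 1 → 20.27%.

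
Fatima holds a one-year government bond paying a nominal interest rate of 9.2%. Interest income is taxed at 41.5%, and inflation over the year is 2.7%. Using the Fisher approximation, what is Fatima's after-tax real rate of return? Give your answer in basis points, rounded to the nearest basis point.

268 basis points

After-tax nominal return = 9.2% × (1 − 0.415) = 5.3820%.
r ≈ 5.3820% − 2.7% → 268 basis points.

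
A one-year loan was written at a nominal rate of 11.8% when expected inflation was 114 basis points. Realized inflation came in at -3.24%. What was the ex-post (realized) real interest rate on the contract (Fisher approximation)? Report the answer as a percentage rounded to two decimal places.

Ex-post: 11.8% − (-3.24%) = 15.040%
So the realized real rate is 15.04%.

15.04%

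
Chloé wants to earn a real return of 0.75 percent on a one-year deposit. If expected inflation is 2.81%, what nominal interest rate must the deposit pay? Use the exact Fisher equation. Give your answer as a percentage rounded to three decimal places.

3.581%

(1 + i) = (1 + r)(1 + π) = 1.00750 × 1.02810 = 1.03581075
i = 1.03581075 − 1, so the required nominal rate is 3.581%.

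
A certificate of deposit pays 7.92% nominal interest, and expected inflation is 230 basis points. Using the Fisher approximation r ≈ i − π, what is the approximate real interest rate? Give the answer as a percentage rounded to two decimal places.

r ≈ i − π = 7.92% − 2.3% = 5.62%.

5.62%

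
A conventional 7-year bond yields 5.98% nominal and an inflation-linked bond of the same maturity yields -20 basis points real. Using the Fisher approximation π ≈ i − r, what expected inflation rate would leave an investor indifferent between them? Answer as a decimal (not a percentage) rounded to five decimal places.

0.06180

π ≈ i − r = 5.98% − (-0.2%) → 0.06180.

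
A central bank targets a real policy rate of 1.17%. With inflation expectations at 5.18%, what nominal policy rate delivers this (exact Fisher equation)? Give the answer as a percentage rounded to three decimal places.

(1 + i) = (1 + r)(1 + π) = 1.01170 × 1.05180 = 1.06410606
i = 1.06410606 − 1, so the required nominal rate is 6.411%.

6.411%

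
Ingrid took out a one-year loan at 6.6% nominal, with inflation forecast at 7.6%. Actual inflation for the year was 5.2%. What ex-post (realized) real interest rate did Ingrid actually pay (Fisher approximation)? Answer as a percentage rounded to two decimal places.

Ex-post: 6.6% − 5.2% = 1.400%
So the realized real rate is 1.40%.

1.40%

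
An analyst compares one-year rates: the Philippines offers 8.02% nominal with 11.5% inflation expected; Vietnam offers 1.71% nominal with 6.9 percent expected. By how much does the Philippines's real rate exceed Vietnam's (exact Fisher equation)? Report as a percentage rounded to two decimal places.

1.73%

The Philippines: (1 + 0.0802)/(1 + 0.1150) − 1 = -3.1211%
Vietnam: (1 + 0.0171)/(1 + 0.0690) − 1 = -4.8550%
Differential = -3.1211% − (-4.8550%) = 1.7339% → 1.73%.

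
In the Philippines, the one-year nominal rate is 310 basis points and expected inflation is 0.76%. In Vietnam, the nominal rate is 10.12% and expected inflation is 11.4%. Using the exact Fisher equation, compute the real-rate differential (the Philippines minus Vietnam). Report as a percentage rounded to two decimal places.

The Philippines: (1 + 0.0310)/(1 + 0.0076) − 1 = 2.3224%
Vietnam: (1 + 0.1012)/(1 + 0.1140) − 1 = -1.1490%
Differential = 2.3224% − (-1.1490%) = 3.4714% → 3.47%.

3.47%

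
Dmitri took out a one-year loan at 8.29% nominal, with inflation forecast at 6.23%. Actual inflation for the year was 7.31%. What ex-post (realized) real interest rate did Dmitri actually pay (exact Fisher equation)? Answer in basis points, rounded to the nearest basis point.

Ex-post: (1 + 0.0829)/(1 + 0.0731) − 1 = 0.9132%
So the realized real rate is 91 basis points.

91 basis points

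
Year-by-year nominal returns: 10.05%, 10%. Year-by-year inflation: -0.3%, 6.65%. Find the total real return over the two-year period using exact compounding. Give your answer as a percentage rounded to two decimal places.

Compound the nominal returns: 1.1005 × 1.1000 = 1.210550.
Compound inflation: 0.9970 × 1.0665 = 1.063301.
Deflate: 1.210550 / 1.063301 = 1.138483.
Total real return = 1.138483 − 1 → 13.85%.

13.85%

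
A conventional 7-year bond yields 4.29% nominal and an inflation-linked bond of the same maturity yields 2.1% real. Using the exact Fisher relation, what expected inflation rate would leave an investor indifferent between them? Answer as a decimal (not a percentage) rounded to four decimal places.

0.0214

(1 + π) = (1 + i)/(1 + r) = 1.04290 / 1.02100 = 1.0214496
Break-even inflation = 1.0214496 − 1 → 0.0214.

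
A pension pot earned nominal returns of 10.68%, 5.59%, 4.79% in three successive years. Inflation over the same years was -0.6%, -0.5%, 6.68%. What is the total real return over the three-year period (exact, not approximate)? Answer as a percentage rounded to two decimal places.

Compound the nominal returns: 1.1068 × 1.0559 × 1.0479 = 1.224649.
Compound inflation: 0.9940 × 0.9950 × 1.0668 = 1.055097.
Deflate: 1.224649 / 1.055097 = 1.160698.
Total real return = 1.160698 − 1 → 16.07%.

16.07%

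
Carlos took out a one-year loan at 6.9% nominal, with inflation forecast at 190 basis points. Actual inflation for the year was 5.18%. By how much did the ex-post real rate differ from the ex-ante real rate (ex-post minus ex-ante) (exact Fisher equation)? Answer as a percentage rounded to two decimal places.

-3.27%

Ex-ante: (1 + 0.0690)/(1 + 0.0190) − 1 = 4.9068%
Ex-post: (1 + 0.0690)/(1 + 0.0518) − 1 = 1.6353%
Difference (ex-post − ex-ante) = -3.2715% → -3.27%.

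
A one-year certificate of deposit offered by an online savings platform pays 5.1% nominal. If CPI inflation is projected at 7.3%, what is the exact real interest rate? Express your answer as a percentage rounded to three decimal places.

-2.050%

By the Fisher identity, 1 + r = (1 + i)/(1 + π).
1 + r = 1.05100 / 1.07300 = 0.979497
r = 0.979497 − 1 = -2.0503%, i.e. -2.050%.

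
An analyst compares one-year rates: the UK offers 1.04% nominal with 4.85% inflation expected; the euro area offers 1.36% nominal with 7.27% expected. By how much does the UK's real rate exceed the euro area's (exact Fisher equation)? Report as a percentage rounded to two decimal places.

The UK: (1 + 0.0104)/(1 + 0.0485) − 1 = -3.6338%
The euro area: (1 + 0.0136)/(1 + 0.0727) − 1 = -5.5095%
Differential = -3.6338% − (-5.5095%) = 1.8757% → 1.88%.

1.88%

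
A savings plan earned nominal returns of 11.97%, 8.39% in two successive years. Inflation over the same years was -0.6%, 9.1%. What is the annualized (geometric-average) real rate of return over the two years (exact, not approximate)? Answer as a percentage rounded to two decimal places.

Compound the nominal returns: 1.1197 × 1.0839 = 1.21364283.
Compound inflation: 0.9940 × 1.0910 = 1.08445400.
Deflate: 1.21364283 / 1.08445400 = 1.11912799.
Annualized real rate = 1.11912799^(1/2) − 1 = 5.7888% → 5.79%.

5.79%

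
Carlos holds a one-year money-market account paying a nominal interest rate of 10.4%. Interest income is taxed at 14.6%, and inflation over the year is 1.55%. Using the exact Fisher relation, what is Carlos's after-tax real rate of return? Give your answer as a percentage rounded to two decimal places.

7.22%

After-tax nominal return = 10.4% × (1 − 0.146) = 8.8816%.
1 + r = 1.088816 / 1.01550 = 1.072197
After-tax real rate = 1.072197 − 1 → 7.22%.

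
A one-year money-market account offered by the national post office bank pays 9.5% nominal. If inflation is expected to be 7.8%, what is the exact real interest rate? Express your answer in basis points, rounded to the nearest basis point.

158 basis points

1 + r = 1.09500 / 1.07800 = 1.015770
r = 1.015770 − 1 = 1.5770%, i.e. 158 basis points.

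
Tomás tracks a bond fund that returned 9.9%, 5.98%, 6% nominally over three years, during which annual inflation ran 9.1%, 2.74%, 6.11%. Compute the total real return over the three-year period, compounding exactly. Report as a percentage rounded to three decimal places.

3.802%

Compound the nominal returns: 1.0990 × 1.0598 × 1.0600 = 1.234603.
Compound inflation: 1.0910 × 1.0274 × 1.0611 = 1.189380.
Deflate: 1.234603 / 1.189380 = 1.038023.
Total real return = 1.038023 − 1 → 3.802%.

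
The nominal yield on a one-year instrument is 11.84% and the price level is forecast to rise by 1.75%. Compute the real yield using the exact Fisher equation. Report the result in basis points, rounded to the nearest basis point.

1 + r = 1.11840 / 1.01750 = 1.099165
r = 1.099165 − 1 = 9.9165%, i.e. 992 basis points.

992 basis points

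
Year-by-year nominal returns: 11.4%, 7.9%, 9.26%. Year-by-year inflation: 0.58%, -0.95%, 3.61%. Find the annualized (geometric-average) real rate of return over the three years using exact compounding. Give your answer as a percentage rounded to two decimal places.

8.36%

Nominal growth factor = 1.1140 × 1.0790 × 1.0926 = 1.31331176
Price-level growth factor = 1.0058 × 0.9905 × 1.0361 = 1.03220934
Real growth factor = 1.31331176 / 1.03220934 = 1.27233082
Annualized real rate = 1.27233082^(1/3) − 1 = 8.3594% → 8.36%.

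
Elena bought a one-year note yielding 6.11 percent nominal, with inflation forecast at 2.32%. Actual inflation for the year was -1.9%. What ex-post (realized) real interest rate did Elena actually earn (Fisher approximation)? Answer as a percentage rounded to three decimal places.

Ex-post: 6.11% − (-1.9%) = 8.010%
So the realized real rate is 8.010%.

8.010%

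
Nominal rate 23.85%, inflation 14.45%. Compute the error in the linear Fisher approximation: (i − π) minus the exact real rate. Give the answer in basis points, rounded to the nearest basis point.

119 basis points

Approximate: r ≈ 23.850% − 14.450% = 9.4000%
Exact: (1 + 0.2385)/(1 + 0.1445) − 1 = 8.2132%
Error = 9.4000% − 8.2132% = 1.1868% → 119 basis points.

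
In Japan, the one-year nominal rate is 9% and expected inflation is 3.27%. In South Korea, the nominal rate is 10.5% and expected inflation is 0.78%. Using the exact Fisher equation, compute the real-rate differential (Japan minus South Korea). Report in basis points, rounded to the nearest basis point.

Japan: (1 + 0.0900)/(1 + 0.0327) − 1 = 5.5486%
South Korea: (1 + 0.1050)/(1 + 0.0078) − 1 = 9.6448%
Differential = 5.5486% − 9.6448% = -4.0962% → -410 basis points.

-410 basis points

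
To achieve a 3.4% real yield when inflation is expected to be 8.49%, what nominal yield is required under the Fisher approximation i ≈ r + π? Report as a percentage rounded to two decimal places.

i ≈ r + π = 3.4% + 8.49% = 11.89%.

11.89%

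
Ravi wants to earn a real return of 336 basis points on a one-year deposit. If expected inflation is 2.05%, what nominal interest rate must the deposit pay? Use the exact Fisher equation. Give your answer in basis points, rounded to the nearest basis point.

(1 + i) = (1 + r)(1 + π) = 1.03360 × 1.02050 = 1.0547888
i = 1.0547888 − 1, so the required nominal rate is 548 basis points.

548 basis points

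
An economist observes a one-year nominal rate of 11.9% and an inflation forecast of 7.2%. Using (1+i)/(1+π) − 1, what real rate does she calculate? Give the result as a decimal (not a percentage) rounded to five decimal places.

By the Fisher relation, 1 + r = (1 + i)/(1 + π).
1 + r = 1.11900 / 1.07200 = 1.043843
r = 1.043843 − 1 = 4.3843%, i.e. 0.04384.

0.04384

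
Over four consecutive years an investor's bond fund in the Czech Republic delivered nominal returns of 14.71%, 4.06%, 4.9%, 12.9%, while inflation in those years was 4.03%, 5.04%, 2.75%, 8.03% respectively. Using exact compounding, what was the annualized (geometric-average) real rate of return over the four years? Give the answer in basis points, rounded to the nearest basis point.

Compound the nominal returns: 1.1471 × 1.0406 × 1.0490 × 1.1290 = 1.41369112.
Compound inflation: 1.0403 × 1.0504 × 1.0275 × 1.0803 = 1.21294056.
Deflate: 1.41369112 / 1.21294056 = 1.16550734.
Annualized real rate = 1.16550734^(1/4) − 1 = 3.9032% → 390 basis points.

390 basis points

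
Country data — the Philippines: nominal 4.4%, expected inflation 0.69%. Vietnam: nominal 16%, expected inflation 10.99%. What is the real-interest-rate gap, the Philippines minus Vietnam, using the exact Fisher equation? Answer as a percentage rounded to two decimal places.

-0.83%

The Philippines: (1 + 0.0440)/(1 + 0.0069) − 1 = 3.6846%
Vietnam: (1 + 0.1600)/(1 + 0.1099) − 1 = 4.5139%
Differential = 3.6846% − 4.5139% = -0.8293% → -0.83%.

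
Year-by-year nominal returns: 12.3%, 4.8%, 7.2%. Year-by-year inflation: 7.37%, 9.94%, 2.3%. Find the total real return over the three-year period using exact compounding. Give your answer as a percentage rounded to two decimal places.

4.48%

Nominal growth factor = 1.1230 × 1.0480 × 1.0720 = 1.261641
Price-level growth factor = 1.0737 × 1.0994 × 1.0230 = 1.207576
Real growth factor = 1.261641 / 1.207576 = 1.044772
Total real return = 1.044772 − 1 → 4.48%.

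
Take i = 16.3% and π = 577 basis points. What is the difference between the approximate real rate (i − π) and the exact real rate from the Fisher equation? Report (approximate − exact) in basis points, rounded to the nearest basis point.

Approximate: r ≈ 16.300% − 5.770% = 10.5300%
Exact: (1 + 0.1630)/(1 + 0.0577) − 1 = 9.9556%
Error = 10.5300% − 9.9556% = 0.5744% → 57 basis points.

57 basis points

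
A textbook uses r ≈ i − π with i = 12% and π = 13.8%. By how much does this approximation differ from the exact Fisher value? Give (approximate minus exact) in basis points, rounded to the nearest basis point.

Approximate: r ≈ 12.000% − 13.800% = -1.8000%
Exact: (1 + 0.1200)/(1 + 0.1380) − 1 = -1.5817%
Error = -1.8000% − (-1.5817%) = -0.2183% → -22 basis points.

-22 basis points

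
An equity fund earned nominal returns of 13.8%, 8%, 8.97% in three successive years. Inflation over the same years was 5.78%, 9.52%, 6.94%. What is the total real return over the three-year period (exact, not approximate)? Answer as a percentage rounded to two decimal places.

8.10%

Nominal growth factor = 1.1380 × 1.0800 × 1.0897 = 1.339285
Price-level growth factor = 1.0578 × 1.0952 × 1.0694 = 1.238903
Real growth factor = 1.339285 / 1.238903 = 1.081025
Total real return = 1.081025 − 1 → 8.10%.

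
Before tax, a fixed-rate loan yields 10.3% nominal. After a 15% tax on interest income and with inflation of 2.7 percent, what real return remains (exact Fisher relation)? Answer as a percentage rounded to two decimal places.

5.90%

After-tax nominal return = 10.3% × (1 − 0.15) = 8.7550%.
1 + r = 1.08755 / 1.02700 = 1.058958
After-tax real rate = 1.058958 − 1 → 5.90%.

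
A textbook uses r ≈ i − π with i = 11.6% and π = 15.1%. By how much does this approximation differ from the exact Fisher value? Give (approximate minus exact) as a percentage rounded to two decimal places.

-0.46%

Approximate: r ≈ 11.600% − 15.100% = -3.5000%
Exact: (1 + 0.1160)/(1 + 0.1510) − 1 = -3.0408%
Error = -3.5000% − (-3.0408%) = -0.4592% → -0.46%.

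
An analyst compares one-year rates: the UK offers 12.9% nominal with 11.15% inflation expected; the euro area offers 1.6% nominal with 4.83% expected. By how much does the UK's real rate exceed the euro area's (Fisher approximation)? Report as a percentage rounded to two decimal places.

4.98%

The UK: 12.9% − 11.15% = 1.750%
The euro area: 1.6% − 4.83% = -3.230%
Differential = 4.980% → 4.98%.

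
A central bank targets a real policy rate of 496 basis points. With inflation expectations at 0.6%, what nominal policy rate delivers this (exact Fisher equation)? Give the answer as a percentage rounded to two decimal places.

(1 + i) = (1 + r)(1 + π) = 1.04960 × 1.00600 = 1.0558976
i = 1.0558976 − 1, so the required nominal rate is 5.59%.

5.59%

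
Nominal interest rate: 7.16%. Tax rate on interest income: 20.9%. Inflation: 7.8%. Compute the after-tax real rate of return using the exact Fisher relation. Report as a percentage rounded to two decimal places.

-1.98%

After-tax nominal return = 7.16% × (1 − 0.209) = 5.66356%.
1 + r = 1.0566356 / 1.07800 = 0.980181
After-tax real rate = 0.980181 − 1 → -1.98%.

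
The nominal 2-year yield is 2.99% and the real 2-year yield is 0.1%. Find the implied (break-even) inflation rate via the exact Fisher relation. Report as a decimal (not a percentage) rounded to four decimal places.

0.0289

(1 + π) = (1 + i)/(1 + r) = 1.02990 / 1.00100 = 1.028871
Break-even inflation = 1.028871 − 1 → 0.0289.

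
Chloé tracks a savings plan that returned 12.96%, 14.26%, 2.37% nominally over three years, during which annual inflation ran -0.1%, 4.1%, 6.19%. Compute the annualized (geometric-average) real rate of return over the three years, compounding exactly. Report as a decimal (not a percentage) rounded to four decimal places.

Nominal growth factor = 1.1296 × 1.1426 × 1.0237 = 1.32127010
Price-level growth factor = 0.9990 × 1.0410 × 1.0619 = 1.10433246
Real growth factor = 1.32127010 / 1.10433246 = 1.19644233
Annualized real rate = 1.19644233^(1/3) − 1 = 6.1607% → 0.0616.

0.0616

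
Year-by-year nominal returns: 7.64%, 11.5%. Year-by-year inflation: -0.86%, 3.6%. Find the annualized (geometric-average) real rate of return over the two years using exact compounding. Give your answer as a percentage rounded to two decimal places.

Compound the nominal returns: 1.0764 × 1.1150 = 1.20018600.
Compound inflation: 0.9914 × 1.0360 = 1.02709040.
Deflate: 1.20018600 / 1.02709040 = 1.16853005.
Annualized real rate = 1.16853005^(1/2) − 1 = 8.0986% → 8.10%.

8.10%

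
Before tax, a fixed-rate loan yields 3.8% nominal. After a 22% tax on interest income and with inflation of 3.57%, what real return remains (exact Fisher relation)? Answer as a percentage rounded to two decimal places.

After-tax nominal return = 3.8% × (1 − 0.22) = 2.9640%.
1 + r = 1.02964 / 1.03570 = 0.994149
After-tax real rate = 0.994149 − 1 → -0.59%.

-0.59%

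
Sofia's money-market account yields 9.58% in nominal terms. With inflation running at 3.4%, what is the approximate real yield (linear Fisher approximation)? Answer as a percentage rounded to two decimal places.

6.18%

r ≈ i − π = 9.58% − 3.4% = 6.18%.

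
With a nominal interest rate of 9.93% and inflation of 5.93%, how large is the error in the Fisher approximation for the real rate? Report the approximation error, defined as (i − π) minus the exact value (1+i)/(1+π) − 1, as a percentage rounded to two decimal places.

0.22%

Approximate: r ≈ 9.930% − 5.930% = 4.0000%
Exact: (1 + 0.0993)/(1 + 0.0593) − 1 = 3.7761%
Error = 4.0000% − 3.7761% = 0.2239% → 0.22%.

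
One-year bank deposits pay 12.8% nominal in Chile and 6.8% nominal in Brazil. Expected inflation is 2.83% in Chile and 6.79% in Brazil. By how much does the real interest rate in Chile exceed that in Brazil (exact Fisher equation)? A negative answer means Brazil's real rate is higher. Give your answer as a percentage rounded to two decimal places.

9.69%

Chile: (1 + 0.1280)/(1 + 0.0283) − 1 = 9.6956%
Brazil: (1 + 0.0680)/(1 + 0.0679) − 1 = 0.0094%
Differential = 9.6956% − 0.0094% = 9.6862% → 9.69%.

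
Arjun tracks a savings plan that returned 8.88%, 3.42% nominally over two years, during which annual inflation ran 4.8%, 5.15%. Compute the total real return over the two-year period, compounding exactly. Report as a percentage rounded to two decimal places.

2.18%

Nominal growth factor = 1.0888 × 1.0342 = 1.126037
Price-level growth factor = 1.0480 × 1.0515 = 1.101972
Real growth factor = 1.126037 / 1.101972 = 1.021838
Total real return = 1.021838 − 1 → 2.18%.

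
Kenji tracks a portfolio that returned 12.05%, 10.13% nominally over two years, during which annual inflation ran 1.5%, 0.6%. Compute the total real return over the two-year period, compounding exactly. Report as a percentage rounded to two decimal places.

20.85%

Compound the nominal returns: 1.1205 × 1.1013 = 1.234007.
Compound inflation: 1.0150 × 1.0060 = 1.021090.
Deflate: 1.234007 / 1.021090 = 1.208519.
Total real return = 1.208519 − 1 → 20.85%.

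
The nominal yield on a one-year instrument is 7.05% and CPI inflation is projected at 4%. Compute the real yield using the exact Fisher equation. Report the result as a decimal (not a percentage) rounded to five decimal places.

1 + r = 1.07050 / 1.04000 = 1.029327
r = 1.029327 − 1 = 2.9327%, i.e. 0.02933.

0.02933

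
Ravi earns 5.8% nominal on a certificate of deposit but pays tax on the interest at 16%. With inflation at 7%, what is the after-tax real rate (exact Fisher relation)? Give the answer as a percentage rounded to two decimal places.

-1.99%

After-tax nominal return = 5.8% × (1 − 0.16) = 4.8720%.
1 + r = 1.04872 / 1.07000 = 0.980112
After-tax real rate = 0.980112 − 1 → -1.99%.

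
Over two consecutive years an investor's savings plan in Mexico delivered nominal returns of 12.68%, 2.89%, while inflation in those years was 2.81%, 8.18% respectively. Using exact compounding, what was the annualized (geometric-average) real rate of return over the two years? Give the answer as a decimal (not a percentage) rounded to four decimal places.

0.0210

Nominal growth factor = 1.1268 × 1.0289 = 1.15936452
Price-level growth factor = 1.0281 × 1.0818 = 1.11219858
Real growth factor = 1.15936452 / 1.11219858 = 1.04240784
Annualized real rate = 1.04240784^(1/2) − 1 = 2.0984% → 0.0210.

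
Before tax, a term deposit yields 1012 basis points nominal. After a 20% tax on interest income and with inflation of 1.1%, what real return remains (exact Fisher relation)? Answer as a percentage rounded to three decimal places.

6.920%

After-tax nominal return = 10.12% × (1 − 0.2) = 8.0960%.
1 + r = 1.08096 / 1.01100 = 1.069199
After-tax real rate = 1.069199 − 1 → 6.920%.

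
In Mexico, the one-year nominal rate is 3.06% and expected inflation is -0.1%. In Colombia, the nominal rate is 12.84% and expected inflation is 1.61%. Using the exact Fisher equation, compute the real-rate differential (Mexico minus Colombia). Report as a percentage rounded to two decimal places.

-7.89%

Mexico: (1 + 0.0306)/(1 − 0.0010) − 1 = 3.1632%
Colombia: (1 + 0.1284)/(1 + 0.0161) − 1 = 11.0521%
Differential = 3.1632% − 11.0521% = -7.8889% → -7.89%.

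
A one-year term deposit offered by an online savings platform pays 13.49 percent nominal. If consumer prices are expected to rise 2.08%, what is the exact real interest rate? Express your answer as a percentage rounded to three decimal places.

11.178%

1 + r = 1.13490 / 1.02080 = 1.1117751
r = 1.1117751 − 1 = 11.17751%, i.e. 11.178%.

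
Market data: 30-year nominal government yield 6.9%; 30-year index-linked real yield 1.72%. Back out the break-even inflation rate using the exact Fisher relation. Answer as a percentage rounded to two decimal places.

(1 + π) = (1 + i)/(1 + r) = 1.06900 / 1.01720 = 1.050924
Break-even inflation = 1.050924 − 1 → 5.09%.

5.09%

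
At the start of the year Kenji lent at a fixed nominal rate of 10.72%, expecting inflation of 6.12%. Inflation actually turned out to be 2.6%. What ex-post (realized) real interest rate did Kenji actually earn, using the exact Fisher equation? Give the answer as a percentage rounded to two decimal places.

7.91%

Ex-post: (1 + 0.1072)/(1 + 0.0260) − 1 = 7.9142%
So the realized real rate is 7.91%.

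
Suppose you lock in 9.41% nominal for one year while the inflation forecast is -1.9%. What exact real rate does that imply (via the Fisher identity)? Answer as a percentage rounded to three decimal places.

11.529%

1 + r = 1.09410 / 0.98100 = 1.115291
r = 1.115291 − 1 = 11.5291%, i.e. 11.529%.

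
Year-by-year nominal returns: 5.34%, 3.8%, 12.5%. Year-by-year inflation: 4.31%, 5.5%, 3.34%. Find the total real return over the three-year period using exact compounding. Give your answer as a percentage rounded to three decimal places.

Nominal growth factor = 1.0534 × 1.0380 × 1.1250 = 1.230108
Price-level growth factor = 1.0431 × 1.0550 × 1.0334 = 1.137226
Real growth factor = 1.230108 / 1.137226 = 1.081674
Total real return = 1.081674 − 1 → 8.167%.

8.167%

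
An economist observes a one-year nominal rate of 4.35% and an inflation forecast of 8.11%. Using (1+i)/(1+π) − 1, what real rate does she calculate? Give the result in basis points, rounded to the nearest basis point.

-348 basis points

By the Fisher identity, 1 + r = (1 + i)/(1 + π).
1 + r = 1.04350 / 1.08110 = 0.965221
r = 0.965221 − 1 = -3.4779%, i.e. -348 basis points.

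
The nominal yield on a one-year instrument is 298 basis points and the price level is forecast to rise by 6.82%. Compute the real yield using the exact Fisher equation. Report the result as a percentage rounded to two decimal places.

-3.59%

1 + r = 1.02980 / 1.06820 = 0.964052
r = 0.964052 − 1 = -3.5948%, i.e. -3.59%.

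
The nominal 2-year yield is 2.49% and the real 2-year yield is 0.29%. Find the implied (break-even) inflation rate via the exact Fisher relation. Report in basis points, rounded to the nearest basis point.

(1 + π) = (1 + i)/(1 + r) = 1.02490 / 1.00290 = 1.021936
Break-even inflation = 1.021936 − 1 → 219 basis points.

219 basis points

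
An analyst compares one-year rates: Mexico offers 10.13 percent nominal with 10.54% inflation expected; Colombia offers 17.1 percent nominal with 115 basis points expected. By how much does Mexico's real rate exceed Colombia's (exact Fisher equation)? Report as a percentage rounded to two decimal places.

-16.14%

Mexico: (1 + 0.1013)/(1 + 0.1054) − 1 = -0.3709%
Colombia: (1 + 0.1710)/(1 + 0.0115) − 1 = 15.7687%
Differential = -0.3709% − 15.7687% = -16.1396% → -16.14%.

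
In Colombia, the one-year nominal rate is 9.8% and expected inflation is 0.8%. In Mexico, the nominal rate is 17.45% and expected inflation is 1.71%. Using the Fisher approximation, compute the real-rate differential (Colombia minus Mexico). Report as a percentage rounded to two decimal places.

Colombia: 9.8% − 0.8% = 9.000%
Mexico: 17.45% − 1.71% = 15.740%
Differential = -6.740% → -6.74%.

-6.74%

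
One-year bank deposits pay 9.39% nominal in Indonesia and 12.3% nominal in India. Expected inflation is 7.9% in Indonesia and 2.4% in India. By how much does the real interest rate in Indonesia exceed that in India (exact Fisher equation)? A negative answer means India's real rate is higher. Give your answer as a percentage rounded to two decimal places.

Indonesia: (1 + 0.0939)/(1 + 0.0790) − 1 = 1.3809%
India: (1 + 0.1230)/(1 + 0.0240) − 1 = 9.6680%
Differential = 1.3809% − 9.6680% = -8.2871% → -8.29%.

-8.29%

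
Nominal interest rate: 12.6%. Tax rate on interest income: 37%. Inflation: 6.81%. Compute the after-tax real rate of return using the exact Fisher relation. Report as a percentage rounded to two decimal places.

After-tax nominal return = 12.6% × (1 − 0.37) = 7.9380%.
1 + r = 1.07938 / 1.06810 = 1.010561
After-tax real rate = 1.010561 − 1 → 1.06%.

1.06%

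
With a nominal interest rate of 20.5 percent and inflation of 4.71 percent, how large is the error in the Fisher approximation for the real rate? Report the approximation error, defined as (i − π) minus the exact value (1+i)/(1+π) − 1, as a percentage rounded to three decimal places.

0.710%

Approximate: r ≈ 20.500% − 4.710% = 15.7900%
Exact: (1 + 0.2050)/(1 + 0.0471) − 1 = 15.0797%
Error = 15.7900% − 15.0797% = 0.7103% → 0.710%.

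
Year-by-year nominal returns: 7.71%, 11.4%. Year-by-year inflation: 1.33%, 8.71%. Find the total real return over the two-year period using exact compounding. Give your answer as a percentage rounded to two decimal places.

Nominal growth factor = 1.0771 × 1.1140 = 1.199889
Price-level growth factor = 1.0133 × 1.0871 = 1.101558
Real growth factor = 1.199889 / 1.101558 = 1.089265
Total real return = 1.089265 − 1 → 8.93%.

8.93%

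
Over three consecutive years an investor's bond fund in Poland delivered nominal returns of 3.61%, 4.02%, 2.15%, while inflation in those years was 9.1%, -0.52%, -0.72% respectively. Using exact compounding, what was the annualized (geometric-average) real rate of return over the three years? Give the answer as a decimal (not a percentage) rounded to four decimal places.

Compound the nominal returns: 1.0361 × 1.0402 × 1.0215 = 1.10092287.
Compound inflation: 1.0910 × 0.9948 × 0.9928 = 1.07751245.
Deflate: 1.10092287 / 1.07751245 = 1.02172636.
Annualized real rate = 1.02172636^(1/3) − 1 = 0.7190% → 0.0072.

0.0072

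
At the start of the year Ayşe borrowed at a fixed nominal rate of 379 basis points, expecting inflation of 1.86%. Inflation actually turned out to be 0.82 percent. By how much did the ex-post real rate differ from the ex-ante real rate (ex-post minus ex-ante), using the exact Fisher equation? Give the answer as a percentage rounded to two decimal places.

Ex-ante: (1 + 0.0379)/(1 + 0.0186) − 1 = 1.8948%
Ex-post: (1 + 0.0379)/(1 + 0.0082) − 1 = 2.9458%
Difference (ex-post − ex-ante) = 1.0511% → 1.05%.

1.05%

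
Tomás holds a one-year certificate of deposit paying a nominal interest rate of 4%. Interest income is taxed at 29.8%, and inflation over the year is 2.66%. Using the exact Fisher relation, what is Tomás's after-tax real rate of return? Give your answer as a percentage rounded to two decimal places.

0.14%

After-tax nominal return = 4% × (1 − 0.298) = 2.8080%.
1 + r = 1.02808 / 1.02660 = 1.001442
After-tax real rate = 1.001442 − 1 → 0.14%.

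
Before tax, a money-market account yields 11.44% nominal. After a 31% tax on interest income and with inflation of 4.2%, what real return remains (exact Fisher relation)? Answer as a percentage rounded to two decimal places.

3.54%

After-tax nominal return = 11.44% × (1 − 0.31) = 7.8936%.
1 + r = 1.078936 / 1.04200 = 1.035447
After-tax real rate = 1.035447 − 1 → 3.54%.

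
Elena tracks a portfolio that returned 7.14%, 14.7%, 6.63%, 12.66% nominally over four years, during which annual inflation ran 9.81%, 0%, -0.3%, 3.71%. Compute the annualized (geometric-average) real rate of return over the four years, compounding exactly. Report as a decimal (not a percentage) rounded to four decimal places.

Nominal growth factor = 1.0714 × 1.1470 × 1.0663 × 1.1266 = 1.47626464
Price-level growth factor = 1.0981 × 1.0000 × 0.9970 × 1.0371 = 1.13542299
Real growth factor = 1.47626464 / 1.13542299 = 1.30018913
Annualized real rate = 1.30018913^(1/4) − 1 = 6.7829% → 0.0678.

0.0678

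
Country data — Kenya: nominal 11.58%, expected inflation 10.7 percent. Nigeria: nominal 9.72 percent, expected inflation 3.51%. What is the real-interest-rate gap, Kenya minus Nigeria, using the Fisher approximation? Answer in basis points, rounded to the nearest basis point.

Kenya: 11.58% − 10.7% = 0.880%
Nigeria: 9.72% − 3.51% = 6.210%
Differential = -5.330% → -533 basis points.

-533 basis points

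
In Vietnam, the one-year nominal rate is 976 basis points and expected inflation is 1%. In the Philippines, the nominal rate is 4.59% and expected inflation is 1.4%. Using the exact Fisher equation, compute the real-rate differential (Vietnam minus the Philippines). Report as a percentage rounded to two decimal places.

5.53%

Vietnam: (1 + 0.0976)/(1 + 0.0100) − 1 = 8.6733%
The Philippines: (1 + 0.0459)/(1 + 0.0140) − 1 = 3.1460%
Differential = 8.6733% − 3.1460% = 5.5273% → 5.53%.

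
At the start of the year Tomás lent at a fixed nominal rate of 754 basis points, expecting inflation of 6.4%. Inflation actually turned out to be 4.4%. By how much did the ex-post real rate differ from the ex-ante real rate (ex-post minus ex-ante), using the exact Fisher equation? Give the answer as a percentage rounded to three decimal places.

Ex-ante: (1 + 0.0754)/(1 + 0.0640) − 1 = 1.0714%
Ex-post: (1 + 0.0754)/(1 + 0.0440) − 1 = 3.0077%
Difference (ex-post − ex-ante) = 1.9362% → 1.936%.

1.936%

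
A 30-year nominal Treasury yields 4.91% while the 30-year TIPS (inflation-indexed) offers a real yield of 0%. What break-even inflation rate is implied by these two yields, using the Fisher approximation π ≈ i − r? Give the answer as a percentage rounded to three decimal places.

π ≈ i − r = 4.91% − 0% → 4.910%.

4.910%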